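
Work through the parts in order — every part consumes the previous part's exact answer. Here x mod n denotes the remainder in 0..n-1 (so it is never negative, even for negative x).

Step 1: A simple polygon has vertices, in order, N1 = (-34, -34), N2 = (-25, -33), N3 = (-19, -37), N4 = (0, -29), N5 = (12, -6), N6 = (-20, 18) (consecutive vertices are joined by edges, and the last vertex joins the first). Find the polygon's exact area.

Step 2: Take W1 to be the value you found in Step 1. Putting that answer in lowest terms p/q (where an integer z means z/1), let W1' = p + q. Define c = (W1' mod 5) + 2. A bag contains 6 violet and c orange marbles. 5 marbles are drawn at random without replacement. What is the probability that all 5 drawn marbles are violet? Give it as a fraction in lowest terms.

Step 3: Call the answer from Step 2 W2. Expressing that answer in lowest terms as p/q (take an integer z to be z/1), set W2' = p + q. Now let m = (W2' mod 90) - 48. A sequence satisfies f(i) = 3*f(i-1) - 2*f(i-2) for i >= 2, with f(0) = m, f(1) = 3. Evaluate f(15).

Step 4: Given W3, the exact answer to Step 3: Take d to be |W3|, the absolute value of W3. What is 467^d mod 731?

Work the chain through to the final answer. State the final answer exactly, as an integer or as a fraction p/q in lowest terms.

Step 1: cross terms: (-34*-33 - -25*-34)=272, (-25*-37 - -19*-33)=298, (-19*-29 - 0*-37)=551, (0*-6 - 12*-29)=348, (12*18 - -20*-6)=96, (-20*-34 - -34*18)=1292; twice the area = |2857| = 2857; area = 2857/2; answer 2857/2
Step 2: W1 = 2857/2; threaded value p + q = 2859; c = 6; total draws C(12,5) = 792; favorable C(6,5) = 6; P = 1/132; answer 1/132
Step 3: W2 = 1/132; threaded value p + q = 133; m = -5; f(2) = 3*(3) - 2*(-5) = 19; iterating: f(2)=19, f(3)=51, f(4)=115, f(5)=243, f(6)=499, f(7)=1011, f(8)=2035, f(9)=4083, f(10)=8179, f(11)=16371, f(12)=32755, f(13)=65523, f(14)=131059, f(15)=262131; answer 262131
Step 4: W3 = 262131; d = 262131; squarings mod 731: 467^1=467, 467^2=251, 467^4=135, 467^8=681, 467^16=307, 467^32=681, 467^64=307, 467^128=681, 467^256=307, 467^512=681, 467^1024=307, 467^2048=681, 467^4096=307, 467^8192=681, 467^16384=307, 467^32768=681, 467^65536=307, 467^131072=681; 467^262131 = 467^1 * 467^2 * 467^16 * 467^32 * 467^64 * 467^128 * 467^256 * 467^512 * 467^1024 * 467^2048 * 467^4096 * 467^8192 * 467^16384 * 467^32768 * 467^65536 * 467^131072 = 257 (mod 731); answer 257

257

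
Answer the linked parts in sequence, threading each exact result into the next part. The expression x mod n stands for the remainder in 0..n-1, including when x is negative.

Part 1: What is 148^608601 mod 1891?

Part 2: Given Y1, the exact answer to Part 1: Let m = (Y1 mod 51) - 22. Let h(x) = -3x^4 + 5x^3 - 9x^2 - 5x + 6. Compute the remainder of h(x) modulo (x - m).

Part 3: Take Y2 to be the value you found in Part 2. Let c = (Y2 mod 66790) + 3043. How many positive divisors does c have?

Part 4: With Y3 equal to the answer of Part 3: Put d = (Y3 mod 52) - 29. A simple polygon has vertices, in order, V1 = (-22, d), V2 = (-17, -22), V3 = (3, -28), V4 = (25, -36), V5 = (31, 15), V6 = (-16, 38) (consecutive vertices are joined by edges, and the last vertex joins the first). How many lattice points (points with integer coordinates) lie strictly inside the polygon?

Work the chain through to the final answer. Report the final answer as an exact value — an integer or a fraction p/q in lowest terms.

Part 1: squarings mod 1891: 148^1=148, 148^2=1103, 148^4=696, 148^8=320, 148^16=286, 148^32=483, 148^64=696, 148^128=320, 148^256=286, 148^512=483, 148^1024=696, 148^2048=320, 148^4096=286, 148^8192=483, 148^16384=696, 148^32768=320, 148^65536=286, 148^131072=483, 148^262144=696, 148^524288=320; 148^608601 = 148^1 * 148^8 * 148^16 * 148^64 * 148^256 * 148^2048 * 148^16384 * 148^65536 * 148^524288 = 399 (mod 1891); answer 399
Part 2: Y1 = 399; m = 20; remainder = value at the root: -3*(20)^4 + 5*(20)^3 - 9*(20)^2 - 5*(20)^1 + 6 = (-480000) + (40000) + (-3600) + (-100) + (6) = -443694; answer -443694
Part 3: Y2 = -443694; c = 26879; 26879 is prime, so its only divisors are 1 and 26879; count = 2; answer 2
Part 4: Y3 = 2; d = -27; cross terms: (-22*-22 - -17*-27)=25, (-17*-28 - 3*-22)=542, (3*-36 - 25*-28)=592, (25*15 - 31*-36)=1491, (31*38 - -16*15)=1418, (-16*-27 - -22*38)=1268; twice the area = |5336| = 5336; area = 2668; boundary points = 5 + 2 + 2 + 3 + 1 + 1 = 14; strictly interior points = area - boundary/2 + 1 = 2662; answer 2662

2662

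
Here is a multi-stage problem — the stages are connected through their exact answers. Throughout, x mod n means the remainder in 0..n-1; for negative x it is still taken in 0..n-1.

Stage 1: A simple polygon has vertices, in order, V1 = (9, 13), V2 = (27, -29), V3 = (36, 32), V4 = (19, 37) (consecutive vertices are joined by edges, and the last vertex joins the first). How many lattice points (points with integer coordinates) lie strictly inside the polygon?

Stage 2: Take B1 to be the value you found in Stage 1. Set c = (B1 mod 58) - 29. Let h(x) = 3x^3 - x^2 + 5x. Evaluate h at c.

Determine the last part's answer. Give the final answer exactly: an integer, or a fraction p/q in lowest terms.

642

Stage 1: cross terms: (9*-29 - 27*13)=-612, (27*32 - 36*-29)=1908, (36*37 - 19*32)=724, (19*13 - 9*37)=-86; twice the area = |1934| = 1934; area = 967; boundary points = 6 + 1 + 1 + 2 = 10; strictly interior points = area - boundary/2 + 1 = 963; answer 963
Stage 2: B1 = 963; c = 6; 3*(6)^3 - 1*(6)^2 + 5*(6)^1 = (648) + (-36) + (30) = 642; answer 642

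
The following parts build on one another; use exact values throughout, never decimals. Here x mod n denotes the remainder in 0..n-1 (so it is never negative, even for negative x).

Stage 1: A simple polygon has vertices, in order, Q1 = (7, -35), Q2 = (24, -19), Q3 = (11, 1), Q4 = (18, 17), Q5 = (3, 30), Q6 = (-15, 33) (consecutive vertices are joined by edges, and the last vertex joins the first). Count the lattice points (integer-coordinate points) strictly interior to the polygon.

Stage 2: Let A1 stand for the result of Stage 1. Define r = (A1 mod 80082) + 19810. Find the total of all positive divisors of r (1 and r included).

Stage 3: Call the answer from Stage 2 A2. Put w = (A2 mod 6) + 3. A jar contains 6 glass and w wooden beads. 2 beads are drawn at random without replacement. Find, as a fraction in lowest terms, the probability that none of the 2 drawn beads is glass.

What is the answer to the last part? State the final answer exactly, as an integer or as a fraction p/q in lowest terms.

Stage 1: cross terms: (7*-19 - 24*-35)=707, (24*1 - 11*-19)=233, (11*17 - 18*1)=169, (18*30 - 3*17)=489, (3*33 - -15*30)=549, (-15*-35 - 7*33)=294; twice the area = |2441| = 2441; area = 2441/2; boundary points = 1 + 1 + 1 + 1 + 3 + 2 = 9; strictly interior points = area - boundary/2 + 1 = 1217; answer 1217
Stage 2: A1 = 1217; r = 21027; 21027 = 3 * 43 * 163; sigma = (1 + 3) * (1 + 43) * (1 + 163) = 4 * 44 * 164 = 28864; answer 28864
Stage 3: A2 = 28864; w = 7; total draws C(13,2) = 78; favorable C(7,2) = 21; P = 7/26; answer 7/26

7/26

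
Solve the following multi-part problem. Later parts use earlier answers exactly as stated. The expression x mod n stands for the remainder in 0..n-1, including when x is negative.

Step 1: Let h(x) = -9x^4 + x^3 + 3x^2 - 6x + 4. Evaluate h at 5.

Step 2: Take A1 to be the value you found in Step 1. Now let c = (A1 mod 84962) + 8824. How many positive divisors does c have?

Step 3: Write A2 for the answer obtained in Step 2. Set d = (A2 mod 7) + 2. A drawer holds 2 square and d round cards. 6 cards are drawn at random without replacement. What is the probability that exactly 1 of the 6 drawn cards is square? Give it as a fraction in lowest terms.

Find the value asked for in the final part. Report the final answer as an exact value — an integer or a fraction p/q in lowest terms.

2/7

Step 1: -9*(5)^4 + 1*(5)^3 + 3*(5)^2 - 6*(5)^1 + 4 = (-5625) + (125) + (75) + (-30) + (4) = -5451; answer -5451
Step 2: A1 = -5451; c = 88335; 88335 = 3^2 * 5 * 13 * 151; number of divisors = (2+1) * (1+1) * (1+1) * (1+1) = 24; answer 24
Step 3: A2 = 24; d = 5; total draws C(7,6) = 7; favorable C(2,1)*C(5,5) = 2; P = 2/7; answer 2/7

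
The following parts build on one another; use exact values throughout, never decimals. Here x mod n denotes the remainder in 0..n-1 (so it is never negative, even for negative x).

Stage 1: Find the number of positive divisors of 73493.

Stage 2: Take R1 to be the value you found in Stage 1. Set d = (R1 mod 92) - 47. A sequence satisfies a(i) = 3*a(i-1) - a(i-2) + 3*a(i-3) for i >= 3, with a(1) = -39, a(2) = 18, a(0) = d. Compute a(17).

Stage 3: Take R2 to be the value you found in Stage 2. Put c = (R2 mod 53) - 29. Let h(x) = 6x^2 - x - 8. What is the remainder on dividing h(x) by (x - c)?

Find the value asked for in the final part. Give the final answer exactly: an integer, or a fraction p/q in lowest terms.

Stage 1: 73493 = 7 * 10499; number of divisors = (1+1) * (1+1) = 4; answer 4
Stage 2: R1 = 4; d = -43; a(3) = 3*(18) - 1*(-39) + 3*(-43) = -36; iterating: a(3)=-36, a(4)=-243, a(5)=-639, a(6)=-1782, a(7)=-5436, a(8)=-16443, a(9)=-49239, a(10)=-147582, a(11)=-442836, a(12)=-1328643, a(13)=-3985839, a(14)=-11957382, a(15)=-35872236, a(16)=-107616843, a(17)=-322850439; answer -322850439
Stage 3: R2 = -322850439; c = -14; remainder = value at the root: 6*(-14)^2 - 1*(-14)^1 - 8 = (1176) + (14) + (-8) = 1182; answer 1182

1182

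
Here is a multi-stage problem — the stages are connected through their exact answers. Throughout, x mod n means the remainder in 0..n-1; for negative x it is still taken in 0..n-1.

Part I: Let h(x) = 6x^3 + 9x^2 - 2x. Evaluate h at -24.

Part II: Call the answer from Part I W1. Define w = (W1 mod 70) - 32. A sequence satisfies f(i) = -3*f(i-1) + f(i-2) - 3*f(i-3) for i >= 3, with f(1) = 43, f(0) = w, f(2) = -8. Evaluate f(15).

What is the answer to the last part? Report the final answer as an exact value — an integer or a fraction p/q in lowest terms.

90107539

Part I: 6*(-24)^3 + 9*(-24)^2 - 2*(-24)^1 = (-82944) + (5184) + (48) = -77712; answer -77712
Part II: W1 = -77712; w = 26; f(3) = -3*(-8) + 1*(43) - 3*(26) = -11; iterating: f(3)=-11, f(4)=-104, f(5)=325, f(6)=-1046, f(7)=3775, f(8)=-13346, f(9)=46951, f(10)=-165524, f(11)=583561, f(12)=-2057060, f(13)=7251313, f(14)=-25561682, f(15)=90107539; answer 90107539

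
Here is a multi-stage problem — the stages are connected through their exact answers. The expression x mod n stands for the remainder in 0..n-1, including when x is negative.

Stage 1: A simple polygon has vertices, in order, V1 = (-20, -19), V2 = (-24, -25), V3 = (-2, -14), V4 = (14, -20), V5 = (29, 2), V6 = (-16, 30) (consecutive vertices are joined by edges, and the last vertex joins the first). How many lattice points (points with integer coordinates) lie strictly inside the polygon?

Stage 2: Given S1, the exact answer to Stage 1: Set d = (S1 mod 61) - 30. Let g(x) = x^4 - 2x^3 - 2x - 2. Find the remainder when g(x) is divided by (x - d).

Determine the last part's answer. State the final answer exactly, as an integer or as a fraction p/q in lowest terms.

Stage 1: cross terms: (-20*-25 - -24*-19)=44, (-24*-14 - -2*-25)=286, (-2*-20 - 14*-14)=236, (14*2 - 29*-20)=608, (29*30 - -16*2)=902, (-16*-19 - -20*30)=904; twice the area = |2980| = 2980; area = 1490; boundary points = 2 + 11 + 2 + 1 + 1 + 1 = 18; strictly interior points = area - boundary/2 + 1 = 1482; answer 1482
Stage 2: S1 = 1482; d = -12; remainder = value at the root: 1*(-12)^4 - 2*(-12)^3 - 2*(-12)^1 - 2 = (20736) + (3456) + (24) + (-2) = 24214; answer 24214

24214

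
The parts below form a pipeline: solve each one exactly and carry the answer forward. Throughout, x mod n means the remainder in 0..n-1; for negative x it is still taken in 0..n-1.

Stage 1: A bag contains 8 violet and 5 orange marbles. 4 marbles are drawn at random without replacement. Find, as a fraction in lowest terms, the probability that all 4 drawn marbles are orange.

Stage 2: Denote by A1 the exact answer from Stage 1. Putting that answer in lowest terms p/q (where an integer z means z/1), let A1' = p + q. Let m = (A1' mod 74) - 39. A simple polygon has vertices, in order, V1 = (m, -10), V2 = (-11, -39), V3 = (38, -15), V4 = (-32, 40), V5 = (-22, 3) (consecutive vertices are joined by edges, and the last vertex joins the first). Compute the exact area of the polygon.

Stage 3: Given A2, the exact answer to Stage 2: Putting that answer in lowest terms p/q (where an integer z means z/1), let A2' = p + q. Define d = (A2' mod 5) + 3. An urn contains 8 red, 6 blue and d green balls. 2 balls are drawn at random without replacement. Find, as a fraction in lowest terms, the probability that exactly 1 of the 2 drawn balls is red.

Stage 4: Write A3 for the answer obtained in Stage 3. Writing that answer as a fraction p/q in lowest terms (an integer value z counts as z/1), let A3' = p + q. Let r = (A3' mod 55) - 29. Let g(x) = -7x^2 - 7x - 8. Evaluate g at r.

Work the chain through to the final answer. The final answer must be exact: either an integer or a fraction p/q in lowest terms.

-1688

Stage 1: total draws C(13,4) = 715; favorable C(5,4) = 5; P = 1/143; answer 1/143
Stage 2: A1 = 1/143; threaded value p + q = 144; m = 31; cross terms: (31*-39 - -11*-10)=-1319, (-11*-15 - 38*-39)=1647, (38*40 - -32*-15)=1040, (-32*3 - -22*40)=784, (-22*-10 - 31*3)=127; twice the area = |2279| = 2279; area = 2279/2; answer 2279/2
Stage 3: A2 = 2279/2; threaded value p + q = 2281; d = 4; total draws C(18,2) = 153; favorable C(8,1)*C(10,1) = 80; P = 80/153; answer 80/153
Stage 4: A3 = 80/153; threaded value p + q = 233; r = -16; -7*(-16)^2 - 7*(-16)^1 - 8 = (-1792) + (112) + (-8) = -1688; answer -1688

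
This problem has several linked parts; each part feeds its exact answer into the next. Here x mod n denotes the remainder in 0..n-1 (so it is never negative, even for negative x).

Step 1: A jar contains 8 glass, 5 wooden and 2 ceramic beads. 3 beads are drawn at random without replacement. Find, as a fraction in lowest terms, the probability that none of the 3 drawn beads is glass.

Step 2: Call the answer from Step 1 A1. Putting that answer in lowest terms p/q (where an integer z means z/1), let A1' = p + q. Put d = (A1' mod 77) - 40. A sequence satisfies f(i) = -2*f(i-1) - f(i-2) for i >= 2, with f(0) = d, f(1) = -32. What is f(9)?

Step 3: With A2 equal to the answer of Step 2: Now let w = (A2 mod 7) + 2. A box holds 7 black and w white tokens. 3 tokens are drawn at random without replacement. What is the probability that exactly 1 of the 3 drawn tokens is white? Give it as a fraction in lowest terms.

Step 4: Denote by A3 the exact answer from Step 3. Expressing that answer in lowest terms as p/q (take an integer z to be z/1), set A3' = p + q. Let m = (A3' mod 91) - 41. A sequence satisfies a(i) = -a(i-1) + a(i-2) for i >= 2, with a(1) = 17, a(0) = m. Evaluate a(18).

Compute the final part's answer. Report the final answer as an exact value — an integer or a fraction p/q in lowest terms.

-11988

Step 1: total draws C(15,3) = 455; favorable C(7,3) = 35; P = 1/13; answer 1/13
Step 2: A1 = 1/13; threaded value p + q = 14; d = -26; f(2) = -2*(-32) - 1*(-26) = 90; iterating: f(2)=90, f(3)=-148, f(4)=206, f(5)=-264, f(6)=322, f(7)=-380, f(8)=438, f(9)=-496; answer -496
Step 3: A2 = -496; w = 3; total draws C(10,3) = 120; favorable C(3,1)*C(7,2) = 63; P = 21/40; answer 21/40
Step 4: A3 = 21/40; threaded value p + q = 61; m = 20; a(2) = -1*(17) + 1*(20) = 3; iterating: a(2)=3, a(3)=14, a(4)=-11, a(5)=25, a(6)=-36, a(7)=61, a(8)=-97, a(9)=158, a(10)=-255, a(11)=413, a(12)=-668, a(13)=1081, a(14)=-1749, a(15)=2830, a(16)=-4579, a(17)=7409, a(18)=-11988; answer -11988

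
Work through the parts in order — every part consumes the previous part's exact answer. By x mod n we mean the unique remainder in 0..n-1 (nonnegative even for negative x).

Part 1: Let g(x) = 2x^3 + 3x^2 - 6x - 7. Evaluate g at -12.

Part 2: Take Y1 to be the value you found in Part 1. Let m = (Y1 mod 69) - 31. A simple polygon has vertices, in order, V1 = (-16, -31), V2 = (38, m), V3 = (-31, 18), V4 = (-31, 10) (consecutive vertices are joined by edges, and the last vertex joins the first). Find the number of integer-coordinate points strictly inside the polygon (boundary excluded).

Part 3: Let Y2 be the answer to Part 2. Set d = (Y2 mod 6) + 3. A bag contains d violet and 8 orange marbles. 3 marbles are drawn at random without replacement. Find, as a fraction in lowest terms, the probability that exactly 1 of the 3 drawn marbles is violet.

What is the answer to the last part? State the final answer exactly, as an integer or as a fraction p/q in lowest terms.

28/65

Part 1: 2*(-12)^3 + 3*(-12)^2 - 6*(-12)^1 - 7 = (-3456) + (432) + (72) + (-7) = -2959; answer -2959
Part 2: Y1 = -2959; m = -23; cross terms: (-16*-23 - 38*-31)=1546, (38*18 - -31*-23)=-29, (-31*10 - -31*18)=248, (-31*-31 - -16*10)=1121; twice the area = |2886| = 2886; area = 1443; boundary points = 2 + 1 + 8 + 1 = 12; strictly interior points = area - boundary/2 + 1 = 1438; answer 1438
Part 3: Y2 = 1438; d = 7; total draws C(15,3) = 455; favorable C(7,1)*C(8,2) = 196; P = 28/65; answer 28/65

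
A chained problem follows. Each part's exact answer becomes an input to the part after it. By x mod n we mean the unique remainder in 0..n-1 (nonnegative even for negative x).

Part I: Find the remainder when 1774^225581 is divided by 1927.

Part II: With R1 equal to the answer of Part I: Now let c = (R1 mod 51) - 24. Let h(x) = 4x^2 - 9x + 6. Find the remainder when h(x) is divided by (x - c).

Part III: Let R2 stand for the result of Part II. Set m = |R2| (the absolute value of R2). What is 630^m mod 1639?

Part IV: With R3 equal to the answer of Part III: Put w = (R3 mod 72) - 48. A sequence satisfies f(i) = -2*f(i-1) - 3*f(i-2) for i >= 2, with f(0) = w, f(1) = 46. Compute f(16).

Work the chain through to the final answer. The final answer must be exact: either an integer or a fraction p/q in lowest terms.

164800

Part I: squarings mod 1927: 1774^1=1774, 1774^2=285, 1774^4=291, 1774^8=1820, 1774^16=1814, 1774^32=1207, 1774^64=37, 1774^128=1369, 1774^256=1117, 1774^512=920, 1774^1024=447, 1774^2048=1328, 1774^4096=379, 1774^8192=1043, 1774^16384=1021, 1774^32768=1861, 1774^65536=502, 1774^131072=1494; 1774^225581 = 1774^1 * 1774^4 * 1774^8 * 1774^32 * 1774^256 * 1774^4096 * 1774^8192 * 1774^16384 * 1774^65536 * 1774^131072 = 30 (mod 1927); answer 30
Part II: R1 = 30; c = 6; remainder = value at the root: 4*(6)^2 - 9*(6)^1 + 6 = (144) + (-54) + (6) = 96; answer 96
Part III: R2 = 96; m = 96; squarings mod 1639: 630^1=630, 630^2=262, 630^4=1445, 630^8=1578, 630^16=443, 630^32=1208, 630^64=554; 630^96 = 630^32 * 630^64 = 520 (mod 1639); answer 520
Part IV: R3 = 520; w = -32; f(2) = -2*(46) - 3*(-32) = 4; iterating: f(2)=4, f(3)=-146, f(4)=280, f(5)=-122, f(6)=-596, f(7)=1558, f(8)=-1328, f(9)=-2018, f(10)=8020, f(11)=-9986, f(12)=-4088, f(13)=38134, f(14)=-64004, f(15)=13606, f(16)=164800; answer 164800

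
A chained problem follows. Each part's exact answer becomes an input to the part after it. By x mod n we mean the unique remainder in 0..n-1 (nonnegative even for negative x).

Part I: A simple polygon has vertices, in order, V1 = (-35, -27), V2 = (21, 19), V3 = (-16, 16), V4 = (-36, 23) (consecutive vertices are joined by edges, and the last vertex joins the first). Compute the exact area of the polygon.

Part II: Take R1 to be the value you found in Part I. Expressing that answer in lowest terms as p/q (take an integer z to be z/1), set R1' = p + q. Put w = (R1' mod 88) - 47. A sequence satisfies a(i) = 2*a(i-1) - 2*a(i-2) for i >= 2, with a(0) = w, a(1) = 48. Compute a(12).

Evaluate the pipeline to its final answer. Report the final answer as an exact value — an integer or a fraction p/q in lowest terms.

Part I: cross terms: (-35*19 - 21*-27)=-98, (21*16 - -16*19)=640, (-16*23 - -36*16)=208, (-36*-27 - -35*23)=1777; twice the area = |2527| = 2527; area = 2527/2; answer 2527/2
Part II: R1 = 2527/2; threaded value p + q = 2529; w = 18; a(2) = 2*(48) - 2*(18) = 60; iterating: a(2)=60, a(3)=24, a(4)=-72, a(5)=-192, a(6)=-240, a(7)=-96, a(8)=288, a(9)=768, a(10)=960, a(11)=384, a(12)=-1152; answer -1152

-1152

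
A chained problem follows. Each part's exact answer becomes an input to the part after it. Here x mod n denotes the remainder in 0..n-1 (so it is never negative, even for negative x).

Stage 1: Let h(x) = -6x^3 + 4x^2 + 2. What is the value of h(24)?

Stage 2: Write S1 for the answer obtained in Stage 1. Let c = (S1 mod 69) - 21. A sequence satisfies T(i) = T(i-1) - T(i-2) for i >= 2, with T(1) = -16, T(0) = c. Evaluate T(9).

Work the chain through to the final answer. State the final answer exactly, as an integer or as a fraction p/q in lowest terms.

-2

Stage 1: -6*(24)^3 + 4*(24)^2 + 2 = (-82944) + (2304) + (2) = -80638; answer -80638
Stage 2: S1 = -80638; c = 2; T(2) = 1*(-16) - 1*(2) = -18; iterating: T(2)=-18, T(3)=-2, T(4)=16, T(5)=18, T(6)=2, T(7)=-16, T(8)=-18, T(9)=-2; answer -2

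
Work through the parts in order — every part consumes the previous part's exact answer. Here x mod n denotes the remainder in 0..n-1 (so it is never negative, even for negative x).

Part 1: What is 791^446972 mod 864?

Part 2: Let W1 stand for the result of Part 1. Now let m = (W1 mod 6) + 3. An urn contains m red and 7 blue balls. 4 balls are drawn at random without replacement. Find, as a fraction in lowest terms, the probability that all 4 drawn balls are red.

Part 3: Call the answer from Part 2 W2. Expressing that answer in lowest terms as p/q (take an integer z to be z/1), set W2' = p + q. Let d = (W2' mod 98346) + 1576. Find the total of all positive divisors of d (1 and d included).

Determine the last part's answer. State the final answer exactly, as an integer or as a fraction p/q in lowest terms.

1908

Part 1: squarings mod 864: 791^1=791, 791^2=145, 791^4=289, 791^8=577, 791^16=289, 791^32=577, 791^64=289, 791^128=577, 791^256=289, 791^512=577, 791^1024=289, 791^2048=577, 791^4096=289, 791^8192=577, 791^16384=289, 791^32768=577, 791^65536=289, 791^131072=577, 791^262144=289; 791^446972 = 791^4 * 791^8 * 791^16 * 791^32 * 791^64 * 791^128 * 791^256 * 791^4096 * 791^16384 * 791^32768 * 791^131072 * 791^262144 = 577 (mod 864); answer 577
Part 2: W1 = 577; m = 4; total draws C(11,4) = 330; favorable C(4,4) = 1; P = 1/330; answer 1/330
Part 3: W2 = 1/330; threaded value p + q = 331; d = 1907; 1907 is prime, so its only divisors are 1 and 1907; sigma = 1 + 1907 = 1908; answer 1908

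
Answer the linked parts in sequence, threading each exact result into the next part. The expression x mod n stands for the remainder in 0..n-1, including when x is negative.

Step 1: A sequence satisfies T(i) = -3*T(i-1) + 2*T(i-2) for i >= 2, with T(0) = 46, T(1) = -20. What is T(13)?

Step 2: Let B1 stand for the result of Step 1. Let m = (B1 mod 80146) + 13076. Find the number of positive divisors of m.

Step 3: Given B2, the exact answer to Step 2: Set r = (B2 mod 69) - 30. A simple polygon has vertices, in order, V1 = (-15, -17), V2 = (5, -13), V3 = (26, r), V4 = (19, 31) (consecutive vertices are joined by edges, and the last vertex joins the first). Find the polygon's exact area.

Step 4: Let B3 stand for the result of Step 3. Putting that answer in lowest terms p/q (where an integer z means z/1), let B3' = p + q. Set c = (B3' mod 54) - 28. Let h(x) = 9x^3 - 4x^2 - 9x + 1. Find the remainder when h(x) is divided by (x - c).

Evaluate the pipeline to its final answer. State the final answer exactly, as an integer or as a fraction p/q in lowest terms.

-25353

Step 1: T(2) = -3*(-20) + 2*(46) = 152; iterating: T(2)=152, T(3)=-496, T(4)=1792, T(5)=-6368, T(6)=22688, T(7)=-80800, T(8)=287776, T(9)=-1024928, T(10)=3650336, T(11)=-13000864, T(12)=46303264, T(13)=-164911520; answer -164911520
Step 2: B1 = -164911520; m = 42024; 42024 = 2^3 * 3 * 17 * 103; number of divisors = (3+1) * (1+1) * (1+1) * (1+1) = 32; answer 32
Step 3: B2 = 32; r = 2; cross terms: (-15*-13 - 5*-17)=280, (5*2 - 26*-13)=348, (26*31 - 19*2)=768, (19*-17 - -15*31)=142; twice the area = |1538| = 1538; area = 769; answer 769
Step 4: B3 = 769; threaded value p + q = 770; c = -14; remainder = value at the root: 9*(-14)^3 - 4*(-14)^2 - 9*(-14)^1 + 1 = (-24696) + (-784) + (126) + (1) = -25353; answer -25353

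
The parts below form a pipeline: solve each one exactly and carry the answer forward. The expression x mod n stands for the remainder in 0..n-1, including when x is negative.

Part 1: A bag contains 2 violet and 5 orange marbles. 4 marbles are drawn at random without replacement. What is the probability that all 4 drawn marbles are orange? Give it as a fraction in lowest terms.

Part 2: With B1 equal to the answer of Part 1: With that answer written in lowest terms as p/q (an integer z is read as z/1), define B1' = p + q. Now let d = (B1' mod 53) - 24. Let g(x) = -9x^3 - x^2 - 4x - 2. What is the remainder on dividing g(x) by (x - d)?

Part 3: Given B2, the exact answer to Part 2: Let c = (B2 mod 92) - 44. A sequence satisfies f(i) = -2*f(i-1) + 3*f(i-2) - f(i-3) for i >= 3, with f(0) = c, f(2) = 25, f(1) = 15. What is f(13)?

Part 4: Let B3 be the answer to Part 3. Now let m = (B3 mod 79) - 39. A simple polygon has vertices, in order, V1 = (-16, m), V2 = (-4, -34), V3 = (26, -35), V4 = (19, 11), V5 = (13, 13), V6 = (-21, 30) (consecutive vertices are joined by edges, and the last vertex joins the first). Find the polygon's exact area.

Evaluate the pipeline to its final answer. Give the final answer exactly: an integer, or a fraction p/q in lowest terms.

4055/2

Part 1: total draws C(7,4) = 35; favorable C(5,4) = 5; P = 1/7; answer 1/7
Part 2: B1 = 1/7; threaded value p + q = 8; d = -16; remainder = value at the root: -9*(-16)^3 - 1*(-16)^2 - 4*(-16)^1 - 2 = (36864) + (-256) + (64) + (-2) = 36670; answer 36670
Part 3: B2 = 36670; c = 10; f(3) = -2*(25) + 3*(15) - 1*(10) = -15; iterating: f(3)=-15, f(4)=90, f(5)=-250, f(6)=785, f(7)=-2410, f(8)=7425, f(9)=-22865, f(10)=70415, f(11)=-216850, f(12)=667810, f(13)=-2056585; answer -2056585
Part 4: B3 = -2056585; m = -17; cross terms: (-16*-34 - -4*-17)=476, (-4*-35 - 26*-34)=1024, (26*11 - 19*-35)=951, (19*13 - 13*11)=104, (13*30 - -21*13)=663, (-21*-17 - -16*30)=837; twice the area = |4055| = 4055; area = 4055/2; answer 4055/2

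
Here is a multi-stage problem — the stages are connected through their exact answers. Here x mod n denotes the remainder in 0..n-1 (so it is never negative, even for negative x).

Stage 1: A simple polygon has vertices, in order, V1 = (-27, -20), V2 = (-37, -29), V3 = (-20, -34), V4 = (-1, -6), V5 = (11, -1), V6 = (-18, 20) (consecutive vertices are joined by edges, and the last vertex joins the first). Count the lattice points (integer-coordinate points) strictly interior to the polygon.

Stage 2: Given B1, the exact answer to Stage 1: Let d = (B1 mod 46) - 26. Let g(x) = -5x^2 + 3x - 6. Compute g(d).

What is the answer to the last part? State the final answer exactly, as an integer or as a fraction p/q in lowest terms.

-204

Stage 1: cross terms: (-27*-29 - -37*-20)=43, (-37*-34 - -20*-29)=678, (-20*-6 - -1*-34)=86, (-1*-1 - 11*-6)=67, (11*20 - -18*-1)=202, (-18*-20 - -27*20)=900; twice the area = |1976| = 1976; area = 988; boundary points = 1 + 1 + 1 + 1 + 1 + 1 = 6; strictly interior points = area - boundary/2 + 1 = 986; answer 986
Stage 2: B1 = 986; d = -6; -5*(-6)^2 + 3*(-6)^1 - 6 = (-180) + (-18) + (-6) = -204; answer -204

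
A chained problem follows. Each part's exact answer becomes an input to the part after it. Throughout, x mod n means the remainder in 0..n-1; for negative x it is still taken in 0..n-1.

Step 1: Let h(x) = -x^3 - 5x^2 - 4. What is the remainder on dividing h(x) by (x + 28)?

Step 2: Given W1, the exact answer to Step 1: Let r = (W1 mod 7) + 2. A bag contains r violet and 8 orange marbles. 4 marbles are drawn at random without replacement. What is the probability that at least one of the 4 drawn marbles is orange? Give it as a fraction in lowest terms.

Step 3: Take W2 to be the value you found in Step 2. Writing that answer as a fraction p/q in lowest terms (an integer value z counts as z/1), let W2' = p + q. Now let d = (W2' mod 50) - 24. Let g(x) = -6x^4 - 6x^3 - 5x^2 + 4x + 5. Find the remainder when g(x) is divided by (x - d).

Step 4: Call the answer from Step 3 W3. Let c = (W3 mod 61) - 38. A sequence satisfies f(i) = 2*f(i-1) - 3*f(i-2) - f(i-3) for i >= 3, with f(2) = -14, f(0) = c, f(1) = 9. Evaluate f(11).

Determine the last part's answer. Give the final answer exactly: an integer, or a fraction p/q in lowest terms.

-7681

Step 1: remainder = value at the root: -1*(-28)^3 - 5*(-28)^2 - 4 = (21952) + (-3920) + (-4) = 18028; answer 18028
Step 2: W1 = 18028; r = 5; total draws C(13,4) = 715; complement C(5,4) = 5; favorable 715 - 5 = 710; P = 142/143; answer 142/143
Step 3: W2 = 142/143; threaded value p + q = 285; d = 11; remainder = value at the root: -6*(11)^4 - 6*(11)^3 - 5*(11)^2 + 4*(11)^1 + 5 = (-87846) + (-7986) + (-605) + (44) + (5) = -96388; answer -96388
Step 4: W3 = -96388; c = 15; f(3) = 2*(-14) - 3*(9) - 1*(15) = -70; iterating: f(3)=-70, f(4)=-107, f(5)=10, f(6)=411, f(7)=899, f(8)=555, f(9)=-1998, f(10)=-6560, f(11)=-7681; answer -7681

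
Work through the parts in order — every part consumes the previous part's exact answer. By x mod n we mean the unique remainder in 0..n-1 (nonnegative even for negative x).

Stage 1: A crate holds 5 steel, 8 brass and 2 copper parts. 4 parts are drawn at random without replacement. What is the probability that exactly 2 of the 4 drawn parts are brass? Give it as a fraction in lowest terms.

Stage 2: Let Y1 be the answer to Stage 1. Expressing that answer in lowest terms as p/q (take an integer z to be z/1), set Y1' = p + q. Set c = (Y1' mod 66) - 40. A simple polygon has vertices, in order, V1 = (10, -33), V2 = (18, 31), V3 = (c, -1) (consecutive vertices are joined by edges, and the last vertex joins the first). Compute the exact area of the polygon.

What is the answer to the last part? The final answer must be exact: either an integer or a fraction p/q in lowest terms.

Stage 1: total draws C(15,4) = 1365; favorable C(8,2)*C(7,2) = 588; P = 28/65; answer 28/65
Stage 2: Y1 = 28/65; threaded value p + q = 93; c = -13; cross terms: (10*31 - 18*-33)=904, (18*-1 - -13*31)=385, (-13*-33 - 10*-1)=439; twice the area = |1728| = 1728; area = 864; answer 864

864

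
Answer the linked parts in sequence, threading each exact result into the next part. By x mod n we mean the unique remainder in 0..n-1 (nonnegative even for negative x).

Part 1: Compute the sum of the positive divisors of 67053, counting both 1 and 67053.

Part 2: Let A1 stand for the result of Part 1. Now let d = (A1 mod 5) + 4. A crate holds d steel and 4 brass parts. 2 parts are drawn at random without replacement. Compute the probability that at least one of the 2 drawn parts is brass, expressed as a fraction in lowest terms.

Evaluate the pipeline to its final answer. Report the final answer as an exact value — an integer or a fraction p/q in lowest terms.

Part 1: 67053 = 3 * 7 * 31 * 103; sigma = (1 + 3) * (1 + 7) * (1 + 31) * (1 + 103) = 4 * 8 * 32 * 104 = 106496; answer 106496
Part 2: A1 = 106496; d = 5; total draws C(9,2) = 36; complement C(5,2) = 10; favorable 36 - 10 = 26; P = 13/18; answer 13/18

13/18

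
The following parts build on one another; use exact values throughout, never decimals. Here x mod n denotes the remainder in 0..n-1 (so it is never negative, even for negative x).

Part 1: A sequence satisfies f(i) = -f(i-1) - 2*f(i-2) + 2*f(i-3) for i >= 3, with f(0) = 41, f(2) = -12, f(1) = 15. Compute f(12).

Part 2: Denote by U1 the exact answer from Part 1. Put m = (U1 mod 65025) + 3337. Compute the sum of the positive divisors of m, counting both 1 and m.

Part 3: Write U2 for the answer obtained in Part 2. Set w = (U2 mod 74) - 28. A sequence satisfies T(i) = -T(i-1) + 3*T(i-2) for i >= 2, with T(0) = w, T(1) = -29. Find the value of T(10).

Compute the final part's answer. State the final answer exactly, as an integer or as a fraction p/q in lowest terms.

Part 1: f(3) = -1*(-12) - 2*(15) + 2*(41) = 64; iterating: f(3)=64, f(4)=-10, f(5)=-142, f(6)=290, f(7)=-26, f(8)=-838, f(9)=1470, f(10)=154, f(11)=-4770, f(12)=7402; answer 7402
Part 2: U1 = 7402; m = 10739; 10739 is prime, so its only divisors are 1 and 10739; sigma = 1 + 10739 = 10740; answer 10740
Part 3: U2 = 10740; w = -18; T(2) = -1*(-29) + 3*(-18) = -25; iterating: T(2)=-25, T(3)=-62, T(4)=-13, T(5)=-173, T(6)=134, T(7)=-653, T(8)=1055, T(9)=-3014, T(10)=6179; answer 6179

6179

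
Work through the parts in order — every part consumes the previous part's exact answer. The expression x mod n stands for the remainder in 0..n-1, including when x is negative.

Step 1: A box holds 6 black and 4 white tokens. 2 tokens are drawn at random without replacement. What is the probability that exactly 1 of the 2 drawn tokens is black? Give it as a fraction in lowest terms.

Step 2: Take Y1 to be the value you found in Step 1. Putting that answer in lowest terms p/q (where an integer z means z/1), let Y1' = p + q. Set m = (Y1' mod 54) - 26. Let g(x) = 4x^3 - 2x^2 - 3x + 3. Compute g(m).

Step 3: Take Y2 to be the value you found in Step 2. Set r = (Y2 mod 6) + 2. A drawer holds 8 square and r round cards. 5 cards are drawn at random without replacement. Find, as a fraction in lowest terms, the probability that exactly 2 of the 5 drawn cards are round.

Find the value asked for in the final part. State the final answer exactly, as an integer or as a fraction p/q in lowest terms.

Step 1: total draws C(10,2) = 45; favorable C(6,1)*C(4,1) = 24; P = 8/15; answer 8/15
Step 2: Y1 = 8/15; threaded value p + q = 23; m = -3; 4*(-3)^3 - 2*(-3)^2 - 3*(-3)^1 + 3 = (-108) + (-18) + (9) + (3) = -114; answer -114
Step 3: Y2 = -114; r = 2; total draws C(10,5) = 252; favorable C(2,2)*C(8,3) = 56; P = 2/9; answer 2/9

2/9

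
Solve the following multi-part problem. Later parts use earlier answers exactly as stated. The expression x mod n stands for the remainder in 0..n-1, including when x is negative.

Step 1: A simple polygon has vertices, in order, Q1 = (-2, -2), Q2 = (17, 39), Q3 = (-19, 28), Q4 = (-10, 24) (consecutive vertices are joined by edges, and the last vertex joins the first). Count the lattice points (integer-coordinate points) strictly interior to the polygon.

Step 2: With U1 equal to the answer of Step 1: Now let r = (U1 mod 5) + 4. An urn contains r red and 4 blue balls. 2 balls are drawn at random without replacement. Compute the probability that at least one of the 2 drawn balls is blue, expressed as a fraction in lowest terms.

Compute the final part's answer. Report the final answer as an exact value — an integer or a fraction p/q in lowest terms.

13/18

Step 1: cross terms: (-2*39 - 17*-2)=-44, (17*28 - -19*39)=1217, (-19*24 - -10*28)=-176, (-10*-2 - -2*24)=68; twice the area = |1065| = 1065; area = 1065/2; boundary points = 1 + 1 + 1 + 2 = 5; strictly interior points = area - boundary/2 + 1 = 531; answer 531
Step 2: U1 = 531; r = 5; total draws C(9,2) = 36; complement C(5,2) = 10; favorable 36 - 10 = 26; P = 13/18; answer 13/18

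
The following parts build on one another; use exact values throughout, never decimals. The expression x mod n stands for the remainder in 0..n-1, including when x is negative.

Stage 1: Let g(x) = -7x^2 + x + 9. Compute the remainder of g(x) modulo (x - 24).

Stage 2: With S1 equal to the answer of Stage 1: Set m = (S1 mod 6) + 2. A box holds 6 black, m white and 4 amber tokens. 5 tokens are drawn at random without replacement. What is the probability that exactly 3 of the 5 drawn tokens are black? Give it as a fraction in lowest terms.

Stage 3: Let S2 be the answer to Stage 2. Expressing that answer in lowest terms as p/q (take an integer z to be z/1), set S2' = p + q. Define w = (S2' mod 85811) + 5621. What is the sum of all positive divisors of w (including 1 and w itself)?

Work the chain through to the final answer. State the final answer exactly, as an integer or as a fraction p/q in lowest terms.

Stage 1: remainder = value at the root: -7*(24)^2 + 1*(24)^1 + 9 = (-4032) + (24) + (9) = -3999; answer -3999
Stage 2: S1 = -3999; m = 5; total draws C(15,5) = 3003; favorable C(6,3)*C(9,2) = 720; P = 240/1001; answer 240/1001
Stage 3: S2 = 240/1001; threaded value p + q = 1241; w = 6862; 6862 = 2 * 47 * 73; sigma = (1 + 2) * (1 + 47) * (1 + 73) = 3 * 48 * 74 = 10656; answer 10656

10656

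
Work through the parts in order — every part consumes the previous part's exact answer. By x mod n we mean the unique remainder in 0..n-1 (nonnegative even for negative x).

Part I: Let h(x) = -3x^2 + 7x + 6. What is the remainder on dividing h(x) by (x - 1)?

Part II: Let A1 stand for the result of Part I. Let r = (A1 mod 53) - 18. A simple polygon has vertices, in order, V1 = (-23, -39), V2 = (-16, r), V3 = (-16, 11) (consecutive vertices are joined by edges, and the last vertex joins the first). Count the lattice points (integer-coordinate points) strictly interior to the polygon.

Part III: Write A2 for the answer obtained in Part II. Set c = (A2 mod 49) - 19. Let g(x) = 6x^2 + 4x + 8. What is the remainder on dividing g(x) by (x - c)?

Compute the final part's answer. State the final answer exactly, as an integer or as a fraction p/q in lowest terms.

690

Part I: remainder = value at the root: -3*(1)^2 + 7*(1)^1 + 6 = (-3) + (7) + (6) = 10; answer 10
Part II: A1 = 10; r = -8; cross terms: (-23*-8 - -16*-39)=-440, (-16*11 - -16*-8)=-304, (-16*-39 - -23*11)=877; twice the area = |133| = 133; area = 133/2; boundary points = 1 + 19 + 1 = 21; strictly interior points = area - boundary/2 + 1 = 57; answer 57
Part III: A2 = 57; c = -11; remainder = value at the root: 6*(-11)^2 + 4*(-11)^1 + 8 = (726) + (-44) + (8) = 690; answer 690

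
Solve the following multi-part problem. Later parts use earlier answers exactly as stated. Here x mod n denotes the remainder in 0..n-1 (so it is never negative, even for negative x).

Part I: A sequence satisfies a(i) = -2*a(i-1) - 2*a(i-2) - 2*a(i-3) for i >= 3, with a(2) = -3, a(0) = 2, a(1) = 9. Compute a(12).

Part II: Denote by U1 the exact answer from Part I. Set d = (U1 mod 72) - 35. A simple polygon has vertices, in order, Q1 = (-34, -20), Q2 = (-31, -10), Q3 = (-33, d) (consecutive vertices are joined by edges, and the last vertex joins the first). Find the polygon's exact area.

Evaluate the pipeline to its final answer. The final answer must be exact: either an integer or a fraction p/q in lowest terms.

Part I: a(3) = -2*(-3) - 2*(9) - 2*(2) = -16; iterating: a(3)=-16, a(4)=20, a(5)=-2, a(6)=-4, a(7)=-28, a(8)=68, a(9)=-72, a(10)=64, a(11)=-120, a(12)=256; answer 256
Part II: U1 = 256; d = 5; cross terms: (-34*-10 - -31*-20)=-280, (-31*5 - -33*-10)=-485, (-33*-20 - -34*5)=830; twice the area = |65| = 65; area = 65/2; answer 65/2

65/2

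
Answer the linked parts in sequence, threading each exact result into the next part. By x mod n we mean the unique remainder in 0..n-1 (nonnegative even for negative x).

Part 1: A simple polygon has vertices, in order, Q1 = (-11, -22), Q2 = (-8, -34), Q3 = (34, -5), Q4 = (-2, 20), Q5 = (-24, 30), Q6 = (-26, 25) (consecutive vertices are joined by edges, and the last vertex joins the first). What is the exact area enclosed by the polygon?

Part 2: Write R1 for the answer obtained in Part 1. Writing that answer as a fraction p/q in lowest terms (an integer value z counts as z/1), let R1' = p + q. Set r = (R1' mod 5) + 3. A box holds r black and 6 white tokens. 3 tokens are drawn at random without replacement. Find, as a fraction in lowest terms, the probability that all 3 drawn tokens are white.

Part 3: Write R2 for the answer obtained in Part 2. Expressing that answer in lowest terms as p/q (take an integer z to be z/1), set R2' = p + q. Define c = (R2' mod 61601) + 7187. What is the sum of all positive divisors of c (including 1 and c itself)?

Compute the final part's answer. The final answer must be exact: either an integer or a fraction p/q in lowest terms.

7536

Part 1: cross terms: (-11*-34 - -8*-22)=198, (-8*-5 - 34*-34)=1196, (34*20 - -2*-5)=670, (-2*30 - -24*20)=420, (-24*25 - -26*30)=180, (-26*-22 - -11*25)=847; twice the area = |3511| = 3511; area = 3511/2; answer 3511/2
Part 2: R1 = 3511/2; threaded value p + q = 3513; r = 6; total draws C(12,3) = 220; favorable C(6,3) = 20; P = 1/11; answer 1/11
Part 3: R2 = 1/11; threaded value p + q = 12; c = 7199; 7199 = 23 * 313; sigma = (1 + 23) * (1 + 313) = 24 * 314 = 7536; answer 7536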